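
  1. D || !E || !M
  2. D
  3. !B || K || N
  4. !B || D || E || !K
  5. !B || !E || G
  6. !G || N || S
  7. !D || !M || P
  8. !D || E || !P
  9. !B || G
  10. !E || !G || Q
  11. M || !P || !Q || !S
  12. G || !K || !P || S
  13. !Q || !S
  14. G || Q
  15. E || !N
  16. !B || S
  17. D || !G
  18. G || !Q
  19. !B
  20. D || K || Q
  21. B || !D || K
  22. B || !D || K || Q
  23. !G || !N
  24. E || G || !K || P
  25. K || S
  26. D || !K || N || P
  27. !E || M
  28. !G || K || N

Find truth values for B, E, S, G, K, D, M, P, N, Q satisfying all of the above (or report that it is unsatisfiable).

B = False, E = False, S = True, G = True, K = True, D = True, M = False, P = False, N = False, Q = False

Unit clause (D) forces D = True.
Unit clause (!B) forces B = False.
In (B || !D || K) only K is left, so K = True.
Set E = False.
  then (!D || E || !P) forces P = False.
  then (E || !N) forces N = False.
  then (E || G || !K || P) forces G = True.
  then (!G || N || S) forces S = True.
  then (!D || !M || P) forces M = False.
  then (!Q || !S) forces Q = False.
All clauses satisfied.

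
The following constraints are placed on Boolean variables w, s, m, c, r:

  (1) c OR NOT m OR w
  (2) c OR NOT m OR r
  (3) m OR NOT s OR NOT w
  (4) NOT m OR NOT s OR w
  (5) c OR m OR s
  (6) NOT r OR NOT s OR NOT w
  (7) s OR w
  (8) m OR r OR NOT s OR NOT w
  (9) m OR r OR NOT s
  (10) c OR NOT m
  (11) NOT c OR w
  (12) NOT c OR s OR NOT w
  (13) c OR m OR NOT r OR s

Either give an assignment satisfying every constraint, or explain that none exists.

w = True, s = True, m = True, c = True, r = False

Set w = True.
Try s = False:
  (NOT c OR s OR NOT w) forces c = False.
  (c OR m OR s) forces m = True.
  clause (c OR NOT m) is falsified — backtrack.
So s = True.
  then (m OR NOT s OR NOT w) forces m = True.
  then (NOT r OR NOT s OR NOT w) forces r = False.
  then (c OR NOT m) forces c = True.
All clauses satisfied.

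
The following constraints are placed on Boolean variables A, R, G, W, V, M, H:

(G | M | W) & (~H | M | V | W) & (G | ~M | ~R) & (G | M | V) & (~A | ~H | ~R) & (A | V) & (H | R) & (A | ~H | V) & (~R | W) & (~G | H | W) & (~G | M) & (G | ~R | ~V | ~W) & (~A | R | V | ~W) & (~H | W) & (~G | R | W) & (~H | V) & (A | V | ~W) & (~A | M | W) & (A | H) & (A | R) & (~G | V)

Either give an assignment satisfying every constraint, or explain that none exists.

Set A = True.
Set R = False.
  then (H | R) forces H = True.
  then (~H | W) forces W = True.
  then (~H | V) forces V = True.
Set G = True.
  then (~G | M) forces M = True.
All clauses satisfied.

A=T, R=F, G=T, W=T, V=T, M=T, H=T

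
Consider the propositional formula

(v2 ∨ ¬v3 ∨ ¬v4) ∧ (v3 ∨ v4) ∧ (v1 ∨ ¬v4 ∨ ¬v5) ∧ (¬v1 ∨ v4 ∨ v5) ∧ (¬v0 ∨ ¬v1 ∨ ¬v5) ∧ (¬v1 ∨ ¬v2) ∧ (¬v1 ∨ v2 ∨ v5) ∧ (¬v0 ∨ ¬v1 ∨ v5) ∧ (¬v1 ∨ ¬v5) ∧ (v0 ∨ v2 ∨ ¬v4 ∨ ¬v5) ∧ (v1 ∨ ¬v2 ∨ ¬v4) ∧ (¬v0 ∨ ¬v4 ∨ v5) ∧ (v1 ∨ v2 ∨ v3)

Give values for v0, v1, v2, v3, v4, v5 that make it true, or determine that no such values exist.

Set v0 = False.
Set v1 = False.
Set v2 = True.
  then (v1 ∨ ¬v2 ∨ ¬v4) forces v4 = False.
  then (v3 ∨ v4) forces v3 = True.
Set v5 = True.
All clauses satisfied.

v0 = False, v1 = False, v2 = True, v3 = True, v4 = False, v5 = True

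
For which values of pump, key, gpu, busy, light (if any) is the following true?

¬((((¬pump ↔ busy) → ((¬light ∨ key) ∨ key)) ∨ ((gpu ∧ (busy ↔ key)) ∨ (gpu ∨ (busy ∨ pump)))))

Unsatisfiable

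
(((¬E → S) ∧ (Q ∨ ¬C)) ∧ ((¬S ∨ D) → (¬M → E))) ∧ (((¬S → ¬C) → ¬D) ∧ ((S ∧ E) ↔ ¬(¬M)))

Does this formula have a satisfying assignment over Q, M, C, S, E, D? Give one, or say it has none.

Q = True, M = False, C = False, S = False, E = True, D = False

  ((¬E → S) ∧ (Q ∨ ¬C)) ∧ ((¬S ∨ D) → (¬M → E)) = True
    (¬E → S) ∧ (Q ∨ ¬C) = True
      ¬E → S = True
        ¬E = False
      Q ∨ ¬C = True
        ¬C = True
    (¬S ∨ D) → (¬M → E) = True
      ¬S ∨ D = True
        ¬S = True
      ¬M → E = True
        ¬M = True
  ((¬S → ¬C) → ¬D) ∧ ((S ∧ E) ↔ ¬(¬M)) = True
    (¬S → ¬C) → ¬D = True
      ¬S → ¬C = True
        ¬S = True
        ¬C = True
      ¬D = True
    (S ∧ E) ↔ ¬(¬M) = True
      S ∧ E = False
      ¬(¬M) = False
        ¬M = True
Both conjuncts True, so the formula holds.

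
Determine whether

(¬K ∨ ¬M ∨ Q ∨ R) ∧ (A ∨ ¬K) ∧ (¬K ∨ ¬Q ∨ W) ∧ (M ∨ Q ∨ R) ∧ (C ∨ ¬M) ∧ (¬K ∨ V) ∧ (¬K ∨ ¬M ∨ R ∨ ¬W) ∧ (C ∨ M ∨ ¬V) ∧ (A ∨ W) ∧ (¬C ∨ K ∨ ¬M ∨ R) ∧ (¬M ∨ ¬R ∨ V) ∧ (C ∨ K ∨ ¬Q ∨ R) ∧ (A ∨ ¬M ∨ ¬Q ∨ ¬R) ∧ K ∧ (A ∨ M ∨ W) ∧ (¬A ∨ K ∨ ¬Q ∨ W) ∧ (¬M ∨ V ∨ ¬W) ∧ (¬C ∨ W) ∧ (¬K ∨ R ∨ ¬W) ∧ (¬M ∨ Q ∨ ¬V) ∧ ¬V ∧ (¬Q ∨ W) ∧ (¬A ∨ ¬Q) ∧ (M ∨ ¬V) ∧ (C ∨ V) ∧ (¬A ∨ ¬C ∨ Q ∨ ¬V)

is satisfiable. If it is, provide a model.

Unsatisfiable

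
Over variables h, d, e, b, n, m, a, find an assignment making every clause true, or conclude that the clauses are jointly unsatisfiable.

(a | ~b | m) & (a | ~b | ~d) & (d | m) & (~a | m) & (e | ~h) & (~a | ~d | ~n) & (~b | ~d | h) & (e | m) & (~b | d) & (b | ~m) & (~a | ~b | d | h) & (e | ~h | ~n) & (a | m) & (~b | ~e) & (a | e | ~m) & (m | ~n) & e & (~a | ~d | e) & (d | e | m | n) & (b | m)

Case e = True:
  (~b | ~e) forces b = False.
  (b | ~m) forces m = False.
  Clause (b | m) is falsified — contradiction.
Case e = False:
  Clause (e) is falsified — contradiction.
Both cases fail, so the formula is unsatisfiable.

Unsatisfiable — no assignment works.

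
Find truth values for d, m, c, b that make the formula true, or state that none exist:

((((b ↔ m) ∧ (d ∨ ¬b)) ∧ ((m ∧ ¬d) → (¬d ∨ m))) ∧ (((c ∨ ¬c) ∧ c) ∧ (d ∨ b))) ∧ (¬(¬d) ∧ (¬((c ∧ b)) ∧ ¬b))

d=T; m=F; c=T; b=F

  (((b ↔ m) ∧ (d ∨ ¬b)) ∧ ((m ∧ ¬d) → (¬d ∨ m))) ∧ (((c ∨ ¬c) ∧ c) ∧ (d ∨ b)) = True
    ((b ↔ m) ∧ (d ∨ ¬b)) ∧ ((m ∧ ¬d) → (¬d ∨ m)) = True
      (b ↔ m) ∧ (d ∨ ¬b) = True
        b ↔ m = True
        d ∨ ¬b = True
          ¬b = True
      (m ∧ ¬d) → (¬d ∨ m) = True
        m ∧ ¬d = False
          ¬d = False
        ¬d ∨ m = False
          ¬d = False
    ((c ∨ ¬c) ∧ c) ∧ (d ∨ b) = True
      (c ∨ ¬c) ∧ c = True
        c ∨ ¬c = True
          ¬c = False
      d ∨ b = True
  ¬(¬d) ∧ (¬((c ∧ b)) ∧ ¬b) = True
    ¬(¬d) = True
      ¬d = False
    ¬((c ∧ b)) ∧ ¬b = True
      ¬((c ∧ b)) = True
        c ∧ b = False
      ¬b = True
Both conjuncts True, so the formula holds.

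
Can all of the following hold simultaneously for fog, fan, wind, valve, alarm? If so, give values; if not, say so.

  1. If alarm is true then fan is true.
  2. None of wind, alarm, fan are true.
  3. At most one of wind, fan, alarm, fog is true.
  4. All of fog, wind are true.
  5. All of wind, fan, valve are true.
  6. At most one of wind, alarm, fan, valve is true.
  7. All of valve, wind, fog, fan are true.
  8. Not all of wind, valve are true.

Unsatisfiable

Case fan = True:
  Constraint (2) is violated (fan=T) — contradiction.
Case fan = False:
  Constraint (5) is violated (fan=F) — contradiction.
Both cases fail — unsatisfiable.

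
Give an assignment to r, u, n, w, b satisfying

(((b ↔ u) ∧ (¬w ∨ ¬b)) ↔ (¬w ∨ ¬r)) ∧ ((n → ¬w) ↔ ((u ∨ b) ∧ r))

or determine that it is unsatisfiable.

r: True, u: False, n: False, w: True, b: True

  ((b ↔ u) ∧ (¬w ∨ ¬b)) ↔ (¬w ∨ ¬r) = True
    (b ↔ u) ∧ (¬w ∨ ¬b) = False
      b ↔ u = False
      ¬w ∨ ¬b = False
        ¬w = False
        ¬b = False
    ¬w ∨ ¬r = False
      ¬w = False
      ¬r = False
  (n → ¬w) ↔ ((u ∨ b) ∧ r) = True
    n → ¬w = True
      ¬w = False
    (u ∨ b) ∧ r = True
      u ∨ b = True
Both conjuncts True, so the formula holds.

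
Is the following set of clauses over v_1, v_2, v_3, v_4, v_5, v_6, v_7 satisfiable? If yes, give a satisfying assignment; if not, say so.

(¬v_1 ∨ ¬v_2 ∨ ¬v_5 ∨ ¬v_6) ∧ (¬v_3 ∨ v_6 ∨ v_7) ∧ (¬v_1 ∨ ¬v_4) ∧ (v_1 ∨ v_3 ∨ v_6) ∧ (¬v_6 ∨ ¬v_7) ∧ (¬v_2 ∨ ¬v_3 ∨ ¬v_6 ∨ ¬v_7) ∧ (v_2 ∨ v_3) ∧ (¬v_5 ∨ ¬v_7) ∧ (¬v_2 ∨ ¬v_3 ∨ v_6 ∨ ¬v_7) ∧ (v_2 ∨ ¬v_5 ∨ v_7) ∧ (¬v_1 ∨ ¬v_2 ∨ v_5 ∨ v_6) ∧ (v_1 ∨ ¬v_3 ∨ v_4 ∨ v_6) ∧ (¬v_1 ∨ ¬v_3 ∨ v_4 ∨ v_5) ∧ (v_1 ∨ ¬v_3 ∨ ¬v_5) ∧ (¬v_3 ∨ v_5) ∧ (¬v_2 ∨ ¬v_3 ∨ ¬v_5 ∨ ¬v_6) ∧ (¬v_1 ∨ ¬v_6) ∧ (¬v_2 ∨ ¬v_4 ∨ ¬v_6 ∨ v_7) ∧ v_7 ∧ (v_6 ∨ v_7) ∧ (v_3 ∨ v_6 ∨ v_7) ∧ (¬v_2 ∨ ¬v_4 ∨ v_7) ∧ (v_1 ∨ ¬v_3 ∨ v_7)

Case v_5 = True:
  (¬v_5 ∨ ¬v_7) forces v_7 = False.
  Clause (v_7) is falsified — contradiction.
Case v_5 = False:
  (¬v_3 ∨ v_5) forces v_3 = False.
  (v_2 ∨ v_3) forces v_2 = True.
  (v_7) forces v_7 = True.
  (¬v_6 ∨ ¬v_7) forces v_6 = False.
  (v_1 ∨ v_3 ∨ v_6) forces v_1 = True.
  Clause (¬v_1 ∨ ¬v_2 ∨ v_5 ∨ v_6) is falsified — contradiction.
Both cases fail, so the formula is unsatisfiable.

UNSATISFIABLE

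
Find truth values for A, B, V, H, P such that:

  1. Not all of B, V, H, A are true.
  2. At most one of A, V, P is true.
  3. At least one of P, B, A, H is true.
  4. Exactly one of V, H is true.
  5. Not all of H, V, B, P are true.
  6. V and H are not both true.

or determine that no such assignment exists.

A: True; B: False; V: False; H: True; P: False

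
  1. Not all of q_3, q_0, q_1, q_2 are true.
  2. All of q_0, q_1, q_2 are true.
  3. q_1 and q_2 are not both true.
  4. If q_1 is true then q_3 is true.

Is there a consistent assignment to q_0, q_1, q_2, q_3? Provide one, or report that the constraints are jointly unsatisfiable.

The formula is unsatisfiable.

Case q_0 = True:
  (2) forces q_1 = True.
  (2) forces q_2 = True.
  Constraint (3) is violated (q_1=T, q_2=T) — contradiction.
Case q_0 = False:
  Constraint (2) is violated (q_0=F) — contradiction.
Both cases fail — unsatisfiable.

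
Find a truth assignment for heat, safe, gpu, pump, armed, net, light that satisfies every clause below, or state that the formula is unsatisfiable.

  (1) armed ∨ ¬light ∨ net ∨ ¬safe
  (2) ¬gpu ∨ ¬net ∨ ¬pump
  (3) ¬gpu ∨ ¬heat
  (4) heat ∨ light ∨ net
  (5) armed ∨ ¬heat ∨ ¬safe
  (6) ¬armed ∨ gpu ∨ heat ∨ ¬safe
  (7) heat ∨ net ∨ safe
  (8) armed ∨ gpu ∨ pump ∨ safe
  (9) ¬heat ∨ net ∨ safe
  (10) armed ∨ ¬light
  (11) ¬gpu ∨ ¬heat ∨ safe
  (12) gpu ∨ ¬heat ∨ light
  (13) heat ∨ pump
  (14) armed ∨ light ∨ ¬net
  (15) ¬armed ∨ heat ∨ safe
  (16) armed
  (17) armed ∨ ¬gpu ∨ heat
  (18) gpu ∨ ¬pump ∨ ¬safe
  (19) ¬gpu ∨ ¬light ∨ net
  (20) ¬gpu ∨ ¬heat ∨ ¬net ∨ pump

heat=T; safe=F; gpu=F; pump=F; armed=T; net=T; light=T

Unit clause (armed) forces armed = True.
Set heat = True.
  then (¬gpu ∨ ¬heat) forces gpu = False.
  then (gpu ∨ ¬heat ∨ light) forces light = True.
Set safe = False.
  then (¬heat ∨ net ∨ safe) forces net = True.
Set pump = False.
All clauses satisfied.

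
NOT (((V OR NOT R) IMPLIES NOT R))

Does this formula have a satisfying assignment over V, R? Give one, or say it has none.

V=T, R=T

  NOT (((V OR NOT R) IMPLIES NOT R)) = True
    (V OR NOT R) IMPLIES NOT R = False
      V OR NOT R = True
        NOT R = False
      NOT R = False
The formula evaluates to True.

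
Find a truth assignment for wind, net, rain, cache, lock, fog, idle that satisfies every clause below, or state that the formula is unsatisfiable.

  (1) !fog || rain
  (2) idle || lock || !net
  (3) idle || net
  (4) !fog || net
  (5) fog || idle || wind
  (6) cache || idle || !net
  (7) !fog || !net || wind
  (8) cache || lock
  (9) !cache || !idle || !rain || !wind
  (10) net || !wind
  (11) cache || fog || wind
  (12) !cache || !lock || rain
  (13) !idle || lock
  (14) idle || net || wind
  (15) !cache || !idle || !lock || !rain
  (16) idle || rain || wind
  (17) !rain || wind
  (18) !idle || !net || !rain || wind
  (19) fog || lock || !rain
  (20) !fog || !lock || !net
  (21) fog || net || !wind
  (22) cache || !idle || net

wind = True, net = True, rain = False, cache = False, lock = True, fog = False, idle = True

Set wind = True.
  then (net || !wind) forces net = True.
Set rain = False.
  then (!fog || rain) forces fog = False.
Try cache = True:
  (!cache || !lock || rain) forces lock = False.
  (idle || lock || !net) forces idle = True.
  clause (!idle || lock) is falsified — backtrack.
So cache = False.
  then (cache || idle || !net) forces idle = True.
  then (cache || lock) forces lock = True.
All clauses satisfied.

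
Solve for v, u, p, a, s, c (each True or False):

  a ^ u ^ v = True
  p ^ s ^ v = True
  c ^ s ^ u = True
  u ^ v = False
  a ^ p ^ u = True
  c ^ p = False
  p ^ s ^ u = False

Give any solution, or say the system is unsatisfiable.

UNSATISFIABLE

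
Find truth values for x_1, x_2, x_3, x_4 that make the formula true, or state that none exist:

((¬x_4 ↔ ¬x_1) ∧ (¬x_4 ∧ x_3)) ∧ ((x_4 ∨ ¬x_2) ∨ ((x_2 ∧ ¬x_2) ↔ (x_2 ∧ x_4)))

x_1: False; x_2: True; x_3: True; x_4: False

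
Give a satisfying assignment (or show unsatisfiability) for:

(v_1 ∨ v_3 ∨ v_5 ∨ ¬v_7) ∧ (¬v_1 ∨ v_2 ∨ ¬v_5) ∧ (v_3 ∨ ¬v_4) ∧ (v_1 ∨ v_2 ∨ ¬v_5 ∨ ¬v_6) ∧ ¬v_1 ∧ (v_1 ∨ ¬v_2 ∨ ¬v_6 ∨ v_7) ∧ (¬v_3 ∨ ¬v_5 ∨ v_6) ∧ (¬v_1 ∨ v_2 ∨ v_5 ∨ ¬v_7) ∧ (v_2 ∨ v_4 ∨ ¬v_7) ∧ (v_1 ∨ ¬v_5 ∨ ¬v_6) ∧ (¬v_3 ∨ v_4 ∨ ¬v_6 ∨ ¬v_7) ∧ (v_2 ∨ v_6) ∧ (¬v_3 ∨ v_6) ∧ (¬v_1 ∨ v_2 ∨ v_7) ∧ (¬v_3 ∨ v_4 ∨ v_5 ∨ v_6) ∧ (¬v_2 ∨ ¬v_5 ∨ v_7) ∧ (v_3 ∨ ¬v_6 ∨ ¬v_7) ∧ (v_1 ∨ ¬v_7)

Unit clause (¬v_1) forces v_1 = False.
In (v_1 ∨ ¬v_7) only ¬v_7 is left, so v_7 = False.
Set v_2 = False.
  then (v_2 ∨ v_6) forces v_6 = True.
  then (v_1 ∨ v_2 ∨ ¬v_5 ∨ ¬v_6) forces v_5 = False.
Set v_3 = True.
Set v_4 = True.
All clauses satisfied.

v_1=F, v_2=F, v_3=T, v_4=T, v_5=F, v_6=T, v_7=F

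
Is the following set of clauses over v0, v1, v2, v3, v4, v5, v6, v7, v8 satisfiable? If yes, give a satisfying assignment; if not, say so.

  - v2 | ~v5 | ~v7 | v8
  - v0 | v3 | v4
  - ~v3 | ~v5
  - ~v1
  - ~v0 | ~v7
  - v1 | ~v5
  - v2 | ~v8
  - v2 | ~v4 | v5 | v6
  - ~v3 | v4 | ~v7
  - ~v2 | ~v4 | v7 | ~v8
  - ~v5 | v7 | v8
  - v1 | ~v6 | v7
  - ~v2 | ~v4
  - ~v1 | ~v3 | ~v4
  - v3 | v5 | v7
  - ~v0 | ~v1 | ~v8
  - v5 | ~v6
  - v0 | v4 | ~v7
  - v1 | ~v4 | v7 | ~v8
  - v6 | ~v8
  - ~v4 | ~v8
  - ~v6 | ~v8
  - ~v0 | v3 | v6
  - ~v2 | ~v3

v0 = False, v1 = False, v2 = False, v3 = True, v4 = False, v5 = False, v6 = False, v7 = False, v8 = False

Unit clause (~v1) forces v1 = False.
In (v1 | ~v5) only ~v5 is left, so v5 = False.
In (v5 | ~v6) only ~v6 is left, so v6 = False.
In (v6 | ~v8) only ~v8 is left, so v8 = False.
Set v0 = False.
Try v2 = True:
  (~v2 | ~v4) forces v4 = False.
  (v0 | v3 | v4) forces v3 = True.
  clause (~v2 | ~v3) is falsified — backtrack.
So v2 = False.
  then (v2 | ~v4 | v5 | v6) forces v4 = False.
  then (v0 | v4 | ~v7) forces v7 = False.
  then (v0 | v3 | v4) forces v3 = True.
All clauses satisfied.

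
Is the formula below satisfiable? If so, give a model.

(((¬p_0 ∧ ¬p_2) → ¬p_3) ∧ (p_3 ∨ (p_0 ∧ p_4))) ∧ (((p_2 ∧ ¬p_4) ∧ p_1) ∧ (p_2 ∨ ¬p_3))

p_0: True, p_1: True, p_2: True, p_3: True, p_4: False

  ((¬p_0 ∧ ¬p_2) → ¬p_3) ∧ (p_3 ∨ (p_0 ∧ p_4)) = True
    (¬p_0 ∧ ¬p_2) → ¬p_3 = True
      ¬p_0 ∧ ¬p_2 = False
        ¬p_0 = False
        ¬p_2 = False
      ¬p_3 = False
    p_3 ∨ (p_0 ∧ p_4) = True
      p_0 ∧ p_4 = False
  ((p_2 ∧ ¬p_4) ∧ p_1) ∧ (p_2 ∨ ¬p_3) = True
    (p_2 ∧ ¬p_4) ∧ p_1 = True
      p_2 ∧ ¬p_4 = True
        ¬p_4 = True
    p_2 ∨ ¬p_3 = True
      ¬p_3 = False
Both conjuncts True, so the formula holds.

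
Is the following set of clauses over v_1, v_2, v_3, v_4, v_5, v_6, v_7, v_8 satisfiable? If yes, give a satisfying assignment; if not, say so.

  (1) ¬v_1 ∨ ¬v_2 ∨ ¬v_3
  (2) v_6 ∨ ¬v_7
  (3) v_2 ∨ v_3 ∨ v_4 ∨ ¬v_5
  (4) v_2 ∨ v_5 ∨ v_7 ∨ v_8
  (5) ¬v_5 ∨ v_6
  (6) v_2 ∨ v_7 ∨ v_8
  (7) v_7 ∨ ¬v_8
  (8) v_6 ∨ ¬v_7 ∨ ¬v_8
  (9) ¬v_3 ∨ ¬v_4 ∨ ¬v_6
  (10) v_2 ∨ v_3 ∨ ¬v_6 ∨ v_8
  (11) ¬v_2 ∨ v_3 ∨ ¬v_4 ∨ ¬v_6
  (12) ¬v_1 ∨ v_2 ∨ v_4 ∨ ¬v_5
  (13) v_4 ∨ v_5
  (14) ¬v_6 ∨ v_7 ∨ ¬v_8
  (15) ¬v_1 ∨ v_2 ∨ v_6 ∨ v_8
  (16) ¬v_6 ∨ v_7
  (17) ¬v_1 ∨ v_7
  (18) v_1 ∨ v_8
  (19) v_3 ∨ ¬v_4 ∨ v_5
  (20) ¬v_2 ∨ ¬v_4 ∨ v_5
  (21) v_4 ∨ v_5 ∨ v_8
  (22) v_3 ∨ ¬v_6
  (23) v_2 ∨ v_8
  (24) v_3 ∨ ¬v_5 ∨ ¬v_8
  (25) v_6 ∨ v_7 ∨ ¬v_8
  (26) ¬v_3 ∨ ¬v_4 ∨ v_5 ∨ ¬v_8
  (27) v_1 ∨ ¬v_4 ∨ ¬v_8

v_1: False; v_2: False; v_3: True; v_4: False; v_5: True; v_6: True; v_7: True; v_8: True

Set v_1 = False.
  then (v_1 ∨ v_8) forces v_8 = True.
  then (v_1 ∨ ¬v_4 ∨ ¬v_8) forces v_4 = False.
  then (v_7 ∨ ¬v_8) forces v_7 = True.
  then (v_6 ∨ ¬v_7 ∨ ¬v_8) forces v_6 = True.
  then (v_4 ∨ v_5) forces v_5 = True.
  then (v_3 ∨ ¬v_6) forces v_3 = True.
Set v_2 = False.
All clauses satisfied.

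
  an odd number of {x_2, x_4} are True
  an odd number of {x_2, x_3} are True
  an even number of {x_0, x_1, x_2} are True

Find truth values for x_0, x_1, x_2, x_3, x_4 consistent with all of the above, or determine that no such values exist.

x_0 = True, x_1 = True, x_2 = False, x_3 = True, x_4 = True

{x_2, x_4}: 1 true → odd ✓
{x_2, x_3}: 1 true → odd ✓
{x_0, x_1, x_2}: 2 true → even ✓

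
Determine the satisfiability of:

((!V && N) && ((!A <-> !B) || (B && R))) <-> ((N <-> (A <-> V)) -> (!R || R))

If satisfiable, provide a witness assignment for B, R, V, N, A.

B=T; R=T; V=F; N=T; A=T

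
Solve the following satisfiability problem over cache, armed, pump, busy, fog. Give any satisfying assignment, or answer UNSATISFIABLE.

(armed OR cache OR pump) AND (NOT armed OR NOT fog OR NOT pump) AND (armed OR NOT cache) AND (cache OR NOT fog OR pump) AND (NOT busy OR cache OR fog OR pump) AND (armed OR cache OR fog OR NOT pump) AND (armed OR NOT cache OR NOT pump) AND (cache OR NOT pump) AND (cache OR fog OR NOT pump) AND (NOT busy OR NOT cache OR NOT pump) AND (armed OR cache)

cache=T, armed=T, pump=T, busy=F, fog=F

Set cache = True.
  then (armed OR NOT cache) forces armed = True.
Set pump = True.
  then (NOT armed OR NOT fog OR NOT pump) forces fog = False.
  then (NOT busy OR NOT cache OR NOT pump) forces busy = False.
All clauses satisfied.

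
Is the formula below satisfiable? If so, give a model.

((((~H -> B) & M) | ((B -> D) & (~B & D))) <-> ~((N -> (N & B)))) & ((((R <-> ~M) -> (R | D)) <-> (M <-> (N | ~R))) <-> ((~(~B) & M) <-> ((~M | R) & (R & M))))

D: False, H: True, R: True, B: True, M: False, N: False

  (((~H -> B) & M) | ((B -> D) & (~B & D))) <-> ~((N -> (N & B))) = True
    ((~H -> B) & M) | ((B -> D) & (~B & D)) = False
      (~H -> B) & M = False
        ~H -> B = True
          ~H = False
      (B -> D) & (~B & D) = False
        B -> D = False
        ~B & D = False
          ~B = False
    ~((N -> (N & B))) = False
      N -> (N & B) = True
        N & B = False
  (((R <-> ~M) -> (R | D)) <-> (M <-> (N | ~R))) <-> ((~(~B) & M) <-> ((~M | R) & (R & M))) = True
    ((R <-> ~M) -> (R | D)) <-> (M <-> (N | ~R)) = True
      (R <-> ~M) -> (R | D) = True
        R <-> ~M = True
          ~M = True
        R | D = True
      M <-> (N | ~R) = True
        N | ~R = False
          ~R = False
    (~(~B) & M) <-> ((~M | R) & (R & M)) = True
      ~(~B) & M = False
        ~(~B) = True
          ~B = False
      (~M | R) & (R & M) = False
        ~M | R = True
          ~M = True
        R & M = False
Both conjuncts True, so the formula holds.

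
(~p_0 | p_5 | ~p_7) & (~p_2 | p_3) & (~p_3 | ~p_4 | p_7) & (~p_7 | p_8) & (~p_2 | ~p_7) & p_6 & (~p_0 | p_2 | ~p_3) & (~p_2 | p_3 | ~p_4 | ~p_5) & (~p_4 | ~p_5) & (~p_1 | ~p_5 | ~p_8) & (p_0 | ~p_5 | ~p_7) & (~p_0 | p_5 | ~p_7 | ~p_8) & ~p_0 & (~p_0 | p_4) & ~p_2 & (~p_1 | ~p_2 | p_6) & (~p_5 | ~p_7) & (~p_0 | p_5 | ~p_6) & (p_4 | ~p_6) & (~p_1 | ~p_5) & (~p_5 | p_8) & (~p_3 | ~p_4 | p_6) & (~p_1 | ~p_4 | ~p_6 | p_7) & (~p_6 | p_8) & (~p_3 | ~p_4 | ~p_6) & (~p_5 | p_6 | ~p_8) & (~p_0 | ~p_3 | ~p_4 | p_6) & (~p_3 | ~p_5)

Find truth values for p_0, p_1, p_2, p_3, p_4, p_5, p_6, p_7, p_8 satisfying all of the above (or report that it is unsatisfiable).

p_0: False, p_1: False, p_2: False, p_3: False, p_4: True, p_5: False, p_6: True, p_7: True, p_8: True

Unit clause (p_6) forces p_6 = True.
Unit clause (~p_0) forces p_0 = False.
Unit clause (~p_2) forces p_2 = False.
In (p_4 | ~p_6) only p_4 is left, so p_4 = True.
In (~p_6 | p_8) only p_8 is left, so p_8 = True.
In (~p_3 | ~p_4 | ~p_6) only ~p_3 is left, so p_3 = False.
In (~p_4 | ~p_5) only ~p_5 is left, so p_5 = False.
Set p_1 = False.
Set p_7 = True.
All clauses satisfied.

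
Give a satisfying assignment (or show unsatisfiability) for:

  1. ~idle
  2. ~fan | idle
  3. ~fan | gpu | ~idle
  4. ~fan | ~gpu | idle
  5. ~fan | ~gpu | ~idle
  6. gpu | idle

fan=F; idle=F; gpu=T

Unit clause (~idle) forces idle = False.
In (~fan | idle) only ~fan is left, so fan = False.
In (gpu | idle) only gpu is left, so gpu = True.
Check each clause:
  (~idle): ~idle holds.
  (~fan | idle): ~fan holds.
  (~fan | gpu | ~idle): ~fan holds.
  (~fan | ~gpu | idle): ~fan holds.
  (~fan | ~gpu | ~idle): ~fan holds.
  (gpu | idle): gpu holds.
All clauses satisfied.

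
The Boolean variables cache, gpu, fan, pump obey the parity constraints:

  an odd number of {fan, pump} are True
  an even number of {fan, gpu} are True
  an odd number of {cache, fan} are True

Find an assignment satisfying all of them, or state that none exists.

cache=F, gpu=T, fan=T, pump=F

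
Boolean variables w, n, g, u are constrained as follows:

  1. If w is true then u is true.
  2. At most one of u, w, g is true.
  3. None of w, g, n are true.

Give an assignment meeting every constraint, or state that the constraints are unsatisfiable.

w=F; n=F; g=F; u=F

  (1) w=F ⇒ u: vacuous ✓
  (2) {u, w, g}: 0 true — at most one ✓
  (3) {w, g, n}: 0 true — none ✓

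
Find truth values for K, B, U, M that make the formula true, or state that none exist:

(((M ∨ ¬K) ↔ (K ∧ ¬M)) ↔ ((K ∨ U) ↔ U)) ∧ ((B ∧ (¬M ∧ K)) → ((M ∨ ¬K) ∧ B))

K = True; B = False; U = False; M = False

  ((M ∨ ¬K) ↔ (K ∧ ¬M)) ↔ ((K ∨ U) ↔ U) = True
    (M ∨ ¬K) ↔ (K ∧ ¬M) = False
      M ∨ ¬K = False
        ¬K = False
      K ∧ ¬M = True
        ¬M = True
    (K ∨ U) ↔ U = False
      K ∨ U = True
  (B ∧ (¬M ∧ K)) → ((M ∨ ¬K) ∧ B) = True
    B ∧ (¬M ∧ K) = False
      ¬M ∧ K = True
        ¬M = True
    (M ∨ ¬K) ∧ B = False
      M ∨ ¬K = False
        ¬K = False
Both conjuncts True, so the formula holds.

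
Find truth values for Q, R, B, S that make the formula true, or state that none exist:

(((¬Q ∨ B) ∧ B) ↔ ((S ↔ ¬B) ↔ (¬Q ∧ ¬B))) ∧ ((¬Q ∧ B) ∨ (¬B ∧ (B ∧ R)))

Q=F; R=F; B=T; S=T

  ((¬Q ∨ B) ∧ B) ↔ ((S ↔ ¬B) ↔ (¬Q ∧ ¬B)) = True
    (¬Q ∨ B) ∧ B = True
      ¬Q ∨ B = True
        ¬Q = True
    (S ↔ ¬B) ↔ (¬Q ∧ ¬B) = True
      S ↔ ¬B = False
        ¬B = False
      ¬Q ∧ ¬B = False
        ¬Q = True
        ¬B = False
  (¬Q ∧ B) ∨ (¬B ∧ (B ∧ R)) = True
    ¬Q ∧ B = True
      ¬Q = True
    ¬B ∧ (B ∧ R) = False
      ¬B = False
      B ∧ R = False
Both conjuncts True, so the formula holds.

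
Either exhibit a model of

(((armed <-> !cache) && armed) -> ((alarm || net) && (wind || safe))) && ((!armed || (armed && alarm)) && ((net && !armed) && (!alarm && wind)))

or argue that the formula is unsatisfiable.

safe=T, armed=F, cache=F, net=T, wind=T, alarm=F

  ((armed <-> !cache) && armed) -> ((alarm || net) && (wind || safe)) = True
    (armed <-> !cache) && armed = False
      armed <-> !cache = False
        !cache = True
    (alarm || net) && (wind || safe) = True
      alarm || net = True
      wind || safe = True
  (!armed || (armed && alarm)) && ((net && !armed) && (!alarm && wind)) = True
    !armed || (armed && alarm) = True
      !armed = True
      armed && alarm = False
    (net && !armed) && (!alarm && wind) = True
      net && !armed = True
        !armed = True
      !alarm && wind = True
        !alarm = True
Both conjuncts True, so the formula holds.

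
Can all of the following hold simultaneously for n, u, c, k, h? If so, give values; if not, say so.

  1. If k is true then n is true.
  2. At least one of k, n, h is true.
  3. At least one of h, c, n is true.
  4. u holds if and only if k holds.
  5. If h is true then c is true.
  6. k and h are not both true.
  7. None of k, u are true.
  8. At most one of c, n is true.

n = True, u = False, c = False, k = False, h = False

  (1) k=F ⇒ n: vacuous ✓
  (2) {k, n, h}: 1 true — at least one ✓
  (3) {h, c, n}: 1 true — at least one ✓
  (4) u=F, k=F — same ✓
  (5) h=F ⇒ c: vacuous ✓
  (6) k=F, h=F — not both ✓
  (7) {k, u}: 0 true — none ✓
  (8) {c, n}: 1 true — at most one ✓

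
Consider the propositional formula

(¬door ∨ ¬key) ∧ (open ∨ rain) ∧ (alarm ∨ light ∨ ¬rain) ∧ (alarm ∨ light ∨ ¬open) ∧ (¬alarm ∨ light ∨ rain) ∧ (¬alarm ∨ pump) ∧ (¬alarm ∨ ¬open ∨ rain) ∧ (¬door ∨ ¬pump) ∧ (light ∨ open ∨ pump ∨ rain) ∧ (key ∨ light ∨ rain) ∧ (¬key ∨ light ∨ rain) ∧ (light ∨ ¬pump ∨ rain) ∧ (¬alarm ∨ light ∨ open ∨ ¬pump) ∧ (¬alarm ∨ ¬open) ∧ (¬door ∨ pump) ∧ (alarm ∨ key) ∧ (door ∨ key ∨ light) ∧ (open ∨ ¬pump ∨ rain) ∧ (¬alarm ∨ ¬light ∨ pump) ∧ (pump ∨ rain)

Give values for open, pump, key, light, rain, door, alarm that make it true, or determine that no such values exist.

open = False, pump = True, key = False, light = True, rain = True, door = False, alarm = True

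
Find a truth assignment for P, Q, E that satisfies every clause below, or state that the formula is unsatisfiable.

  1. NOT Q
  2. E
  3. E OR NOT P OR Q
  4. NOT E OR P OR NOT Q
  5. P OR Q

P = True, Q = False, E = True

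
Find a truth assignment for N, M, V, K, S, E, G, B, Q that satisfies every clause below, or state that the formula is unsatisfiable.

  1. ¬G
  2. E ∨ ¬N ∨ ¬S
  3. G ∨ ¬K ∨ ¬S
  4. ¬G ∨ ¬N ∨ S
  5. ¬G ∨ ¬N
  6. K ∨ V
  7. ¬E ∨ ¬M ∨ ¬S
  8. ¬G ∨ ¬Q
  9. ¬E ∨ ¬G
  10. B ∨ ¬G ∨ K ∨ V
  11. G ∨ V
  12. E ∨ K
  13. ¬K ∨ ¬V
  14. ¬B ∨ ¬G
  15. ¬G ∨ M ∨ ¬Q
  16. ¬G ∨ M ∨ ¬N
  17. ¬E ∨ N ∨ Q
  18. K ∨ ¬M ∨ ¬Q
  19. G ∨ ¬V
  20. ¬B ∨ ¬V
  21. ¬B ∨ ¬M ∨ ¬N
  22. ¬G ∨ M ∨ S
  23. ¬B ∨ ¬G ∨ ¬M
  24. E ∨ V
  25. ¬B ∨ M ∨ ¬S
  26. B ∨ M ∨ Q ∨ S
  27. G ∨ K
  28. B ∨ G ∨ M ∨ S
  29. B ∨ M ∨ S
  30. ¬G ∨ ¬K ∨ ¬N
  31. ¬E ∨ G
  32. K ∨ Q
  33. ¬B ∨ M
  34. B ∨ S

The formula is unsatisfiable.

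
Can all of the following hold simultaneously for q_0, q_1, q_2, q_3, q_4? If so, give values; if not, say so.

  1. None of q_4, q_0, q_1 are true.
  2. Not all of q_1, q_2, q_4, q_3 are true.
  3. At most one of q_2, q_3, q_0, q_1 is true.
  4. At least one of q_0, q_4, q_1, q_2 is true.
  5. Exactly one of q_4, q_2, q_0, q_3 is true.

q_0 = False, q_1 = False, q_2 = True, q_3 = False, q_4 = False

  (1) {q_4, q_0, q_1}: 0 true — none ✓
  (2) {q_1, q_2, q_4, q_3}: 1/4 true — not all ✓
  (3) {q_2, q_3, q_0, q_1}: 1 true — at most one ✓
  (4) {q_0, q_4, q_1, q_2}: 1 true — at least one ✓
  (5) {q_4, q_2, q_0, q_3}: 1 true — exactly one ✓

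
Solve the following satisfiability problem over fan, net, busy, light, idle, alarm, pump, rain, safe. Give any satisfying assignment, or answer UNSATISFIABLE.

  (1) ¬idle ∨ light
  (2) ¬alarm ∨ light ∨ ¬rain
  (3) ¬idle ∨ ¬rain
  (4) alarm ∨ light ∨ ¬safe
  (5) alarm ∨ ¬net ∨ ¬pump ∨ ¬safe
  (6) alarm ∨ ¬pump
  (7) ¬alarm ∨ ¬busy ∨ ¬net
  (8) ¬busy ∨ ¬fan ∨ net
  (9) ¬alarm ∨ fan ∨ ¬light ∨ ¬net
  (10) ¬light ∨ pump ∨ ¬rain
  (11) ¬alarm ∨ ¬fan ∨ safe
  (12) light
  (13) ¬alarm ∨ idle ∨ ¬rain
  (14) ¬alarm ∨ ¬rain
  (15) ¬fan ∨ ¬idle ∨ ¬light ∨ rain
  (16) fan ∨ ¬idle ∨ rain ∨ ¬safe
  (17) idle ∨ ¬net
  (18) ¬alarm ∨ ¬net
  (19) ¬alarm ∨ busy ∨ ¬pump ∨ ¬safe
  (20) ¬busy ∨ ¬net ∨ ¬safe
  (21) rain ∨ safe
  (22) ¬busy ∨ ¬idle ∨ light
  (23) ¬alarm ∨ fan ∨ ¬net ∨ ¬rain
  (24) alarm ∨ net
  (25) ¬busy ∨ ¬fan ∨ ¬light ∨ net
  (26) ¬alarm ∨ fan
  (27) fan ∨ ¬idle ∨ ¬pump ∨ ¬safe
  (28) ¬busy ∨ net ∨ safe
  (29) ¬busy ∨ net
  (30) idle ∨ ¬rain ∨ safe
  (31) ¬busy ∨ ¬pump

Unit clause (light) forces light = True.
Set fan = True.
Try net = True:
  (idle ∨ ¬net) forces idle = True.
  (¬idle ∨ ¬rain) forces rain = False.
  clause (¬fan ∨ ¬idle ∨ ¬light ∨ rain) is falsified — backtrack.
So net = False.
  then (¬busy ∨ ¬fan ∨ net) forces busy = False.
  then (alarm ∨ net) forces alarm = True.
  then (¬alarm ∨ ¬fan ∨ safe) forces safe = True.
  then (¬alarm ∨ ¬rain) forces rain = False.
  then (¬fan ∨ ¬idle ∨ ¬light ∨ rain) forces idle = False.
  then (¬alarm ∨ busy ∨ ¬pump ∨ ¬safe) forces pump = False.
All clauses satisfied.

fan: True; net: False; busy: False; light: True; idle: False; alarm: True; pump: False; rain: False; safe: True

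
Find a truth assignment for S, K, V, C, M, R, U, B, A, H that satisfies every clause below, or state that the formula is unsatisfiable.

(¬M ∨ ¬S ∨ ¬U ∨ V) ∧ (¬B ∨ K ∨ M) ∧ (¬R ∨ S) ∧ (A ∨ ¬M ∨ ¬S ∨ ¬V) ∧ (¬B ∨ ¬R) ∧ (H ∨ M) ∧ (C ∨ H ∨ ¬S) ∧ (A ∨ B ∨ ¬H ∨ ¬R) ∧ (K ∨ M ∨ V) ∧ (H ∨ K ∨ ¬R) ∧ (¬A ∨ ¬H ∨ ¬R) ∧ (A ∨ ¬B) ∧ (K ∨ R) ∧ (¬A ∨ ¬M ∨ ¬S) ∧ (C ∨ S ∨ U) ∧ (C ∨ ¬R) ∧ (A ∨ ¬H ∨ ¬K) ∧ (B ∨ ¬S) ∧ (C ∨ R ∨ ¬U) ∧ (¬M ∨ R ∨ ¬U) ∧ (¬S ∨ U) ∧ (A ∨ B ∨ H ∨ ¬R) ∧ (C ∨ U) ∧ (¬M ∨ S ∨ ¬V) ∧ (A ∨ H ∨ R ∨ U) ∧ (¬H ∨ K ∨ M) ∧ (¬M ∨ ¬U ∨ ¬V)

S = False, K = True, V = False, C = True, M = True, R = False, U = False, B = False, A = True, H = False

Set S = False.
  then (¬R ∨ S) forces R = False.
  then (K ∨ R) forces K = True.
Set V = False.
Set C = True.
Set M = True.
  then (¬M ∨ R ∨ ¬U) forces U = False.
Set B = False.
Set A = True.
Set H = False.
All clauses satisfied.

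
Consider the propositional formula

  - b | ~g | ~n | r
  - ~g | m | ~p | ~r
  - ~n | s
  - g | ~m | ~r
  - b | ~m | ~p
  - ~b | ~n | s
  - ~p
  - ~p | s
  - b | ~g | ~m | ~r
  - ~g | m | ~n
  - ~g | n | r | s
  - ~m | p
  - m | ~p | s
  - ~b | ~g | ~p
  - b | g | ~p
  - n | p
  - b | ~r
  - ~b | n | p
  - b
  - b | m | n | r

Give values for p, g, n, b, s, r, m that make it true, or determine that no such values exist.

Unit clause (~p) forces p = False.
In (~m | p) only ~m is left, so m = False.
In (n | p) only n is left, so n = True.
Unit clause (b) forces b = True.
In (~n | s) only s is left, so s = True.
In (~g | m | ~n) only ~g is left, so g = False.
Set r = True.
All clauses satisfied.

p = False, g = False, n = True, b = True, s = True, r = True, m = False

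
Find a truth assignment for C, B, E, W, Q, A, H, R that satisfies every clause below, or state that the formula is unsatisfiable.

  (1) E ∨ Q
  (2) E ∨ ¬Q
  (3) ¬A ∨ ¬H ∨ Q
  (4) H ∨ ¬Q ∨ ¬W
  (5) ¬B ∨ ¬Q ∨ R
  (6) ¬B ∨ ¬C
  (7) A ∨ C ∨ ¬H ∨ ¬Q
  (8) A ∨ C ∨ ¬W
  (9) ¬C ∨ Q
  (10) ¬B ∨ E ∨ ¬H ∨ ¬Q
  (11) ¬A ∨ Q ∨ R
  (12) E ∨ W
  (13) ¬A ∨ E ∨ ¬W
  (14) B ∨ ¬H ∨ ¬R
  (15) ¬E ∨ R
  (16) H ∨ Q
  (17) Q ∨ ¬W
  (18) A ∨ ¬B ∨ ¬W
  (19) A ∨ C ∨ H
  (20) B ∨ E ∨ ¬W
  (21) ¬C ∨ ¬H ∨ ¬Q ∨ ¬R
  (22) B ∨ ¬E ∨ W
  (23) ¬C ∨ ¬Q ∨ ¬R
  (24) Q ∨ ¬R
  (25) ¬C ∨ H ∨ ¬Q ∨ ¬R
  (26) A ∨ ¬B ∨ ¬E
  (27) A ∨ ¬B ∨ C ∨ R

C: False; B: True; E: True; W: True; Q: True; A: True; H: True; R: True

Set C = False.
Set B = True.
Try E = False:
  (E ∨ Q) forces Q = True.
  clause (E ∨ ¬Q) is falsified — backtrack.
So E = True.
  then (¬E ∨ R) forces R = True.
  then (Q ∨ ¬R) forces Q = True.
  then (A ∨ ¬B ∨ ¬E) forces A = True.
Set W = True.
  then (H ∨ ¬Q ∨ ¬W) forces H = True.
All clauses satisfied.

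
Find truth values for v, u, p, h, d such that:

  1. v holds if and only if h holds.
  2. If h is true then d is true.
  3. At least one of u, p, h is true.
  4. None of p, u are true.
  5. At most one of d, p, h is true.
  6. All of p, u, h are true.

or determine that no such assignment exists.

Unsatisfiable

Case u = True:
  Constraint (4) is violated (u=T) — contradiction.
Case u = False:
  Constraint (6) is violated (u=F) — contradiction.
Both cases fail — unsatisfiable.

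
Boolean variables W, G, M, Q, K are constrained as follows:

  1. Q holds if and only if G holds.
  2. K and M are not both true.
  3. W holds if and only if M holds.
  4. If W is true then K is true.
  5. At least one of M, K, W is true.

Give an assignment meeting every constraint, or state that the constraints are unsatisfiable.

W: False, G: True, M: False, Q: True, K: True

  (1) Q=T, G=T — same ✓
  (2) K=T, M=F — not both ✓
  (3) W=F, M=F — same ✓
  (4) W=F ⇒ K: vacuous ✓
  (5) {M, K, W}: 1 true — at least one ✓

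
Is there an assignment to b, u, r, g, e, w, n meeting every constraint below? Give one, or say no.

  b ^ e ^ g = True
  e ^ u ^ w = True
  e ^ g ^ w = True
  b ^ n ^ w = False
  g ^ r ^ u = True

b: True, u: True, r: True, g: True, e: True, w: True, n: False

b ^ e ^ g = T ^ T ^ T = True ✓
e ^ u ^ w = T ^ T ^ T = True ✓
e ^ g ^ w = T ^ T ^ T = True ✓
b ^ n ^ w = T ^ F ^ T = False ✓
g ^ r ^ u = T ^ T ^ T = True ✓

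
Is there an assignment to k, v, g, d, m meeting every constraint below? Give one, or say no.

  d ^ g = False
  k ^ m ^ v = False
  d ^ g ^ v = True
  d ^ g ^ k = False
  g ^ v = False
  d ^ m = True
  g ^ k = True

No satisfying assignment exists.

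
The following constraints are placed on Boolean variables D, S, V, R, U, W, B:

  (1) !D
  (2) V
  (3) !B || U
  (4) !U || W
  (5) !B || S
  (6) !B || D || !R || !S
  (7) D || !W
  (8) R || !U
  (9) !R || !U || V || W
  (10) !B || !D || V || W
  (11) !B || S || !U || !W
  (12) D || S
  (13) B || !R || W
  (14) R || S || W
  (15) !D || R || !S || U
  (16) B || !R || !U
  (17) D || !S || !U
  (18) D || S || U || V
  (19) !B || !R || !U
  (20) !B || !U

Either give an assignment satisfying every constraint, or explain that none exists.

Unit clause (!D) forces D = False.
Unit clause (V) forces V = True.
In (D || !W) only !W is left, so W = False.
In (D || S) only S is left, so S = True.
In (D || !S || !U) only !U is left, so U = False.
In (!B || U) only !B is left, so B = False.
In (B || !R || W) only !R is left, so R = False.
All clauses satisfied.

D=F; S=T; V=T; R=F; U=F; W=F; B=F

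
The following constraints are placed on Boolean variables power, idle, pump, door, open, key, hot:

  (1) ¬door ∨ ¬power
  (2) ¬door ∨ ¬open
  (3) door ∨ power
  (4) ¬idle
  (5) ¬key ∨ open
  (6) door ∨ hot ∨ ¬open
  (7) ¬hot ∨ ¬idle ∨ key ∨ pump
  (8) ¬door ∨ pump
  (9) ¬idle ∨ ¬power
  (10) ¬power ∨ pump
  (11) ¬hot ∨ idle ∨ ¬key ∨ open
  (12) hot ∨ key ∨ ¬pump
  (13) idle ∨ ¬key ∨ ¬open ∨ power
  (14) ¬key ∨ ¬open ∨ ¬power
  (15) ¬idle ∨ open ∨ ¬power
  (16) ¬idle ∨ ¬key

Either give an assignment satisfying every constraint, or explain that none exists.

power = True, idle = False, pump = True, door = False, open = False, key = False, hot = True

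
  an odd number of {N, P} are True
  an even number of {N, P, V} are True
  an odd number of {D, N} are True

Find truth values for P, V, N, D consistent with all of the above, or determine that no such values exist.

P: False, V: True, N: True, D: False

{N, P}: 1 true → odd ✓
{N, P, V}: 2 true → even ✓
{D, N}: 1 true → odd ✓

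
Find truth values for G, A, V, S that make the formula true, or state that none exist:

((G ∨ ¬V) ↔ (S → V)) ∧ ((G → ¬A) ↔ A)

G = False, A = True, V = False, S = False

  (G ∨ ¬V) ↔ (S → V) = True
    G ∨ ¬V = True
      ¬V = True
    S → V = True
  (G → ¬A) ↔ A = True
    G → ¬A = True
      ¬A = False
Both conjuncts True, so the formula holds.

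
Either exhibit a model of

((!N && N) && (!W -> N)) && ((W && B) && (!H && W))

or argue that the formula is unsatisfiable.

No satisfying assignment exists.

Case N = True: the conjunct !N is False.
Case N = False: the conjunct N is False.
Both cases fail — unsatisfiable.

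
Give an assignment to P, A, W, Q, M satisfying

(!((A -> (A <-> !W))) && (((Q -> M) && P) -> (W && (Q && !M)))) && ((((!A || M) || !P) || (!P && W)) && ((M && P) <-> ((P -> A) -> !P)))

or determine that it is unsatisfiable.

UNSATISFIABLE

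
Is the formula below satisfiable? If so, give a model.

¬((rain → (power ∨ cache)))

rain = True, power = False, cache = False

  ¬((rain → (power ∨ cache))) = True
    rain → (power ∨ cache) = False
      power ∨ cache = False
The formula evaluates to True.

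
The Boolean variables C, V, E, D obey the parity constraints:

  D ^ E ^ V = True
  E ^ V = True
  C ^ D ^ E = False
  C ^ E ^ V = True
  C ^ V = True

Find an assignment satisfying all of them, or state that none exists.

C: False, V: True, E: False, D: False

D ^ E ^ V = F ^ F ^ T = True ✓
E ^ V = F ^ T = True ✓
C ^ D ^ E = F ^ F ^ F = False ✓
C ^ E ^ V = F ^ F ^ T = True ✓
C ^ V = F ^ T = True ✓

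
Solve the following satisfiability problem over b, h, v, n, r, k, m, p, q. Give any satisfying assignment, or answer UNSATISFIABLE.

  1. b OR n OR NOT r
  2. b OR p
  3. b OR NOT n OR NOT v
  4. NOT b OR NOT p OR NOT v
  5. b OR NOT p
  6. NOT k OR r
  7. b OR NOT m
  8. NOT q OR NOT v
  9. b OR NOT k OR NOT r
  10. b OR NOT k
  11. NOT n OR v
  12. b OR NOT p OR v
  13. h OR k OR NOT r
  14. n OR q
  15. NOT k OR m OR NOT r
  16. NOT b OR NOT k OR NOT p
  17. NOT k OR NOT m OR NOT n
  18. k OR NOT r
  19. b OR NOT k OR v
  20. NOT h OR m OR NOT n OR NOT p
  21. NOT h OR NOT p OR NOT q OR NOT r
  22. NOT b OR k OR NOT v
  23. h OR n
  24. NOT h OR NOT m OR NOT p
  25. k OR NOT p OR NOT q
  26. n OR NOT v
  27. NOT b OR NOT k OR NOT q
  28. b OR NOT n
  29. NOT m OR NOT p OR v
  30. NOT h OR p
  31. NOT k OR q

Case v = True:
  (NOT q OR NOT v) forces q = False.
  (n OR q) forces n = True.
  (b OR NOT n OR NOT v) forces b = True.
  (NOT b OR NOT p OR NOT v) forces p = False.
  (NOT b OR k OR NOT v) forces k = True.
  Clause (NOT k OR q) is falsified — contradiction.
Case v = False:
  (NOT n OR v) forces n = False.
  (n OR q) forces q = True.
  (h OR n) forces h = True.
  (NOT h OR p) forces p = True.
  (b OR NOT p) forces b = True.
  (NOT b OR NOT k OR NOT p) forces k = False.
  Clause (k OR NOT p OR NOT q) is falsified — contradiction.
Both cases fail, so the formula is unsatisfiable.

The formula is unsatisfiable.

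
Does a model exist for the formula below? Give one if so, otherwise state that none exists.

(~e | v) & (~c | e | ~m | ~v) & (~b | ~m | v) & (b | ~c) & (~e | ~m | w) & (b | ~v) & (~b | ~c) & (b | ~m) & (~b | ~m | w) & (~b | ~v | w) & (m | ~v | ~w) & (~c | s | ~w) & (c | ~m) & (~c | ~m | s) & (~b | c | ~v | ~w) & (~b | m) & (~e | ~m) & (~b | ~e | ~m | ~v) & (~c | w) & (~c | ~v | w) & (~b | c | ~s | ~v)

Set w = False.
  then (~c | w) forces c = False.
  then (c | ~m) forces m = False.
  then (~b | m) forces b = False.
  then (b | ~v) forces v = False.
  then (~e | v) forces e = False.
Set s = False.
All clauses satisfied.

w = False; s = False; c = False; b = False; m = False; e = False; v = False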